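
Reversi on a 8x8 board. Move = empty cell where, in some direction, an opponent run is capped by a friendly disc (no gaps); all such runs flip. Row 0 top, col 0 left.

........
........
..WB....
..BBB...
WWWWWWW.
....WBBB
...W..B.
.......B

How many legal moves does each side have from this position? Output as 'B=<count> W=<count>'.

-- B to move --
(1,1): flips 1 -> legal
(1,2): flips 1 -> legal
(1,3): no bracket -> illegal
(2,1): flips 1 -> legal
(3,0): no bracket -> illegal
(3,1): no bracket -> illegal
(3,5): flips 2 -> legal
(3,6): flips 1 -> legal
(3,7): flips 1 -> legal
(4,7): no bracket -> illegal
(5,0): flips 1 -> legal
(5,1): flips 1 -> legal
(5,2): flips 2 -> legal
(5,3): flips 2 -> legal
(6,2): no bracket -> illegal
(6,4): flips 2 -> legal
(6,5): flips 2 -> legal
(7,2): no bracket -> illegal
(7,3): no bracket -> illegal
(7,4): no bracket -> illegal
B mobility = 12
-- W to move --
(1,2): flips 2 -> legal
(1,3): flips 2 -> legal
(1,4): flips 2 -> legal
(2,1): flips 1 -> legal
(2,4): flips 3 -> legal
(2,5): flips 1 -> legal
(3,1): no bracket -> illegal
(3,5): no bracket -> illegal
(4,7): no bracket -> illegal
(6,4): flips 1 -> legal
(6,5): flips 1 -> legal
(6,7): flips 1 -> legal
(7,5): no bracket -> illegal
(7,6): flips 2 -> legal
W mobility = 10

Answer: B=12 W=10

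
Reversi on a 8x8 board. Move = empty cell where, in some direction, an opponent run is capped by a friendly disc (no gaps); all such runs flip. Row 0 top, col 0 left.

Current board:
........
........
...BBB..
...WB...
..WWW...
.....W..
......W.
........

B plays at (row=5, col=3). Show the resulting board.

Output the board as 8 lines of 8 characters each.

Place B at (5,3); scan 8 dirs for brackets.
Dir NW: opp run (4,2), next='.' -> no flip
Dir N: opp run (4,3) (3,3) capped by B -> flip
Dir NE: opp run (4,4), next='.' -> no flip
Dir W: first cell '.' (not opp) -> no flip
Dir E: first cell '.' (not opp) -> no flip
Dir SW: first cell '.' (not opp) -> no flip
Dir S: first cell '.' (not opp) -> no flip
Dir SE: first cell '.' (not opp) -> no flip
All flips: (3,3) (4,3)

Answer: ........
........
...BBB..
...BB...
..WBW...
...B.W..
......W.
........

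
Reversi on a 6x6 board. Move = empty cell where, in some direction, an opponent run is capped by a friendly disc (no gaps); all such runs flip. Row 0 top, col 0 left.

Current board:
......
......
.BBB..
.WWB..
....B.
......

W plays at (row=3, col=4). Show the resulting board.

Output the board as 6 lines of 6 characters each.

Answer: ......
......
.BBB..
.WWWW.
....B.
......

Derivation:
Place W at (3,4); scan 8 dirs for brackets.
Dir NW: opp run (2,3), next='.' -> no flip
Dir N: first cell '.' (not opp) -> no flip
Dir NE: first cell '.' (not opp) -> no flip
Dir W: opp run (3,3) capped by W -> flip
Dir E: first cell '.' (not opp) -> no flip
Dir SW: first cell '.' (not opp) -> no flip
Dir S: opp run (4,4), next='.' -> no flip
Dir SE: first cell '.' (not opp) -> no flip
All flips: (3,3)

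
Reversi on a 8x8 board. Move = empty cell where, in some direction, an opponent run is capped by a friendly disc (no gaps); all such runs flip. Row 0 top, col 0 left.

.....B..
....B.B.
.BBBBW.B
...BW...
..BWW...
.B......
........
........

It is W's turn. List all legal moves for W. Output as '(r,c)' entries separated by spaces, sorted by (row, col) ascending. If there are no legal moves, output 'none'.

(0,3): flips 1 -> legal
(0,4): flips 2 -> legal
(0,6): no bracket -> illegal
(0,7): flips 1 -> legal
(1,0): no bracket -> illegal
(1,1): flips 2 -> legal
(1,2): flips 1 -> legal
(1,3): flips 2 -> legal
(1,5): no bracket -> illegal
(1,7): no bracket -> illegal
(2,0): flips 4 -> legal
(2,6): no bracket -> illegal
(3,0): no bracket -> illegal
(3,1): no bracket -> illegal
(3,2): flips 1 -> legal
(3,5): no bracket -> illegal
(3,6): no bracket -> illegal
(3,7): no bracket -> illegal
(4,0): no bracket -> illegal
(4,1): flips 1 -> legal
(5,0): no bracket -> illegal
(5,2): no bracket -> illegal
(5,3): no bracket -> illegal
(6,0): no bracket -> illegal
(6,1): no bracket -> illegal
(6,2): no bracket -> illegal

Answer: (0,3) (0,4) (0,7) (1,1) (1,2) (1,3) (2,0) (3,2) (4,1)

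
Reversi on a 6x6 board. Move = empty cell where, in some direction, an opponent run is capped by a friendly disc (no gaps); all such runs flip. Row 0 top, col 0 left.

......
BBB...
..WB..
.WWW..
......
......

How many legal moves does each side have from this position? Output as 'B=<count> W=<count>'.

Answer: B=5 W=5

Derivation:
-- B to move --
(1,3): no bracket -> illegal
(2,0): no bracket -> illegal
(2,1): flips 1 -> legal
(2,4): no bracket -> illegal
(3,0): no bracket -> illegal
(3,4): no bracket -> illegal
(4,0): no bracket -> illegal
(4,1): flips 1 -> legal
(4,2): flips 2 -> legal
(4,3): flips 1 -> legal
(4,4): flips 2 -> legal
B mobility = 5
-- W to move --
(0,0): flips 1 -> legal
(0,1): no bracket -> illegal
(0,2): flips 1 -> legal
(0,3): no bracket -> illegal
(1,3): flips 1 -> legal
(1,4): flips 1 -> legal
(2,0): no bracket -> illegal
(2,1): no bracket -> illegal
(2,4): flips 1 -> legal
(3,4): no bracket -> illegal
W mobility = 5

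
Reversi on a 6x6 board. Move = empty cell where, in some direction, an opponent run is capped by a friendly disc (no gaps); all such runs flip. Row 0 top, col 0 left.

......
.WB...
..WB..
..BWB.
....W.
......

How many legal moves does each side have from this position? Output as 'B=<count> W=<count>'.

Answer: B=4 W=6

Derivation:
-- B to move --
(0,0): no bracket -> illegal
(0,1): no bracket -> illegal
(0,2): no bracket -> illegal
(1,0): flips 1 -> legal
(1,3): no bracket -> illegal
(2,0): no bracket -> illegal
(2,1): flips 1 -> legal
(2,4): no bracket -> illegal
(3,1): no bracket -> illegal
(3,5): no bracket -> illegal
(4,2): no bracket -> illegal
(4,3): flips 1 -> legal
(4,5): no bracket -> illegal
(5,3): no bracket -> illegal
(5,4): flips 1 -> legal
(5,5): no bracket -> illegal
B mobility = 4
-- W to move --
(0,1): no bracket -> illegal
(0,2): flips 1 -> legal
(0,3): no bracket -> illegal
(1,3): flips 2 -> legal
(1,4): no bracket -> illegal
(2,1): no bracket -> illegal
(2,4): flips 2 -> legal
(2,5): no bracket -> illegal
(3,1): flips 1 -> legal
(3,5): flips 1 -> legal
(4,1): no bracket -> illegal
(4,2): flips 1 -> legal
(4,3): no bracket -> illegal
(4,5): no bracket -> illegal
W mobility = 6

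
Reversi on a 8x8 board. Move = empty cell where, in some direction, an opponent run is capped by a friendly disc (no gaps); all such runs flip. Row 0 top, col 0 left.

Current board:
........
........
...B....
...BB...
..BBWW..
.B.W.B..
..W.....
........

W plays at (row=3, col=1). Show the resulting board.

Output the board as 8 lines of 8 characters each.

Place W at (3,1); scan 8 dirs for brackets.
Dir NW: first cell '.' (not opp) -> no flip
Dir N: first cell '.' (not opp) -> no flip
Dir NE: first cell '.' (not opp) -> no flip
Dir W: first cell '.' (not opp) -> no flip
Dir E: first cell '.' (not opp) -> no flip
Dir SW: first cell '.' (not opp) -> no flip
Dir S: first cell '.' (not opp) -> no flip
Dir SE: opp run (4,2) capped by W -> flip
All flips: (4,2)

Answer: ........
........
...B....
.W.BB...
..WBWW..
.B.W.B..
..W.....
........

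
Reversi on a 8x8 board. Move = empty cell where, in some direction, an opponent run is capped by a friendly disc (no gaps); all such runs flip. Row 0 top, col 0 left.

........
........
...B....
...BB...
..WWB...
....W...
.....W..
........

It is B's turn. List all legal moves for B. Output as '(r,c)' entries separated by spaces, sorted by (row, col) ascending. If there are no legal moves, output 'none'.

Answer: (4,1) (5,1) (5,2) (5,3) (6,4)

Derivation:
(3,1): no bracket -> illegal
(3,2): no bracket -> illegal
(4,1): flips 2 -> legal
(4,5): no bracket -> illegal
(5,1): flips 1 -> legal
(5,2): flips 1 -> legal
(5,3): flips 1 -> legal
(5,5): no bracket -> illegal
(5,6): no bracket -> illegal
(6,3): no bracket -> illegal
(6,4): flips 1 -> legal
(6,6): no bracket -> illegal
(7,4): no bracket -> illegal
(7,5): no bracket -> illegal
(7,6): no bracket -> illegal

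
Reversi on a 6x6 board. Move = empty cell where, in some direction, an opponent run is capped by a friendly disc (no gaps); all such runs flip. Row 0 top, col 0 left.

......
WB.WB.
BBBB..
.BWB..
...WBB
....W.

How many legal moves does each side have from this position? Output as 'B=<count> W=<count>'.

-- B to move --
(0,0): flips 1 -> legal
(0,1): no bracket -> illegal
(0,2): no bracket -> illegal
(0,3): flips 1 -> legal
(0,4): flips 1 -> legal
(1,2): flips 1 -> legal
(2,4): no bracket -> illegal
(3,4): no bracket -> illegal
(4,1): flips 1 -> legal
(4,2): flips 2 -> legal
(5,2): no bracket -> illegal
(5,3): flips 1 -> legal
(5,5): no bracket -> illegal
B mobility = 7
-- W to move --
(0,0): no bracket -> illegal
(0,1): no bracket -> illegal
(0,2): no bracket -> illegal
(0,3): no bracket -> illegal
(0,4): no bracket -> illegal
(0,5): flips 2 -> legal
(1,2): flips 2 -> legal
(1,5): flips 1 -> legal
(2,4): no bracket -> illegal
(2,5): no bracket -> illegal
(3,0): flips 2 -> legal
(3,4): flips 2 -> legal
(3,5): no bracket -> illegal
(4,0): flips 2 -> legal
(4,1): no bracket -> illegal
(4,2): no bracket -> illegal
(5,3): no bracket -> illegal
(5,5): no bracket -> illegal
W mobility = 6

Answer: B=7 W=6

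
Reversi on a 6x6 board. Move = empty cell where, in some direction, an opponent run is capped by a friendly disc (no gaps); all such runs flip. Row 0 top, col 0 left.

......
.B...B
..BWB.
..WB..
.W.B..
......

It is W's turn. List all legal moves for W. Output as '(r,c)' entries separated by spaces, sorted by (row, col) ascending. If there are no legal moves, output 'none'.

(0,0): no bracket -> illegal
(0,1): no bracket -> illegal
(0,2): no bracket -> illegal
(0,4): no bracket -> illegal
(0,5): no bracket -> illegal
(1,0): no bracket -> illegal
(1,2): flips 1 -> legal
(1,3): no bracket -> illegal
(1,4): no bracket -> illegal
(2,0): no bracket -> illegal
(2,1): flips 1 -> legal
(2,5): flips 1 -> legal
(3,1): no bracket -> illegal
(3,4): flips 1 -> legal
(3,5): no bracket -> illegal
(4,2): no bracket -> illegal
(4,4): no bracket -> illegal
(5,2): no bracket -> illegal
(5,3): flips 2 -> legal
(5,4): flips 1 -> legal

Answer: (1,2) (2,1) (2,5) (3,4) (5,3) (5,4)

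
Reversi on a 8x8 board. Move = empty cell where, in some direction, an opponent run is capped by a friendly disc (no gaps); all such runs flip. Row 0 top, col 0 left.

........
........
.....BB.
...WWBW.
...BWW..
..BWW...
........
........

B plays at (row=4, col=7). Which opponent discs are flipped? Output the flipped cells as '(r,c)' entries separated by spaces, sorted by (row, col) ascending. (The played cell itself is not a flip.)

Dir NW: opp run (3,6) capped by B -> flip
Dir N: first cell '.' (not opp) -> no flip
Dir NE: edge -> no flip
Dir W: first cell '.' (not opp) -> no flip
Dir E: edge -> no flip
Dir SW: first cell '.' (not opp) -> no flip
Dir S: first cell '.' (not opp) -> no flip
Dir SE: edge -> no flip

Answer: (3,6)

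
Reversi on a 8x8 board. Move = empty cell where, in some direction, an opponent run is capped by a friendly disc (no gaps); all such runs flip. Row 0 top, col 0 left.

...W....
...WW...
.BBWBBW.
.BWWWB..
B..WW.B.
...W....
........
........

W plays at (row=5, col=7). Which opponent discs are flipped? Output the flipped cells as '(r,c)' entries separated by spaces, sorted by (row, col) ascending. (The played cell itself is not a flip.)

Answer: (2,4) (3,5) (4,6)

Derivation:
Dir NW: opp run (4,6) (3,5) (2,4) capped by W -> flip
Dir N: first cell '.' (not opp) -> no flip
Dir NE: edge -> no flip
Dir W: first cell '.' (not opp) -> no flip
Dir E: edge -> no flip
Dir SW: first cell '.' (not opp) -> no flip
Dir S: first cell '.' (not opp) -> no flip
Dir SE: edge -> no flip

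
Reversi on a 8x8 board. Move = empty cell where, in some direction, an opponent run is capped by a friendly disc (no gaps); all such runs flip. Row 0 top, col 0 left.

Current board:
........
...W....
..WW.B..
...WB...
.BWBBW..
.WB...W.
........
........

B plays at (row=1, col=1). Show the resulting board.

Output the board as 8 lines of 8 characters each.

Place B at (1,1); scan 8 dirs for brackets.
Dir NW: first cell '.' (not opp) -> no flip
Dir N: first cell '.' (not opp) -> no flip
Dir NE: first cell '.' (not opp) -> no flip
Dir W: first cell '.' (not opp) -> no flip
Dir E: first cell '.' (not opp) -> no flip
Dir SW: first cell '.' (not opp) -> no flip
Dir S: first cell '.' (not opp) -> no flip
Dir SE: opp run (2,2) (3,3) capped by B -> flip
All flips: (2,2) (3,3)

Answer: ........
.B.W....
..BW.B..
...BB...
.BWBBW..
.WB...W.
........
........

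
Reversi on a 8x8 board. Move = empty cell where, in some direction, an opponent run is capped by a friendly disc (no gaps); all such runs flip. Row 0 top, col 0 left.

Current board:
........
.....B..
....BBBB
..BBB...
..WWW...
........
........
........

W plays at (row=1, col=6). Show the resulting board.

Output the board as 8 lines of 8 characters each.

Place W at (1,6); scan 8 dirs for brackets.
Dir NW: first cell '.' (not opp) -> no flip
Dir N: first cell '.' (not opp) -> no flip
Dir NE: first cell '.' (not opp) -> no flip
Dir W: opp run (1,5), next='.' -> no flip
Dir E: first cell '.' (not opp) -> no flip
Dir SW: opp run (2,5) (3,4) capped by W -> flip
Dir S: opp run (2,6), next='.' -> no flip
Dir SE: opp run (2,7), next=edge -> no flip
All flips: (2,5) (3,4)

Answer: ........
.....BW.
....BWBB
..BBW...
..WWW...
........
........
........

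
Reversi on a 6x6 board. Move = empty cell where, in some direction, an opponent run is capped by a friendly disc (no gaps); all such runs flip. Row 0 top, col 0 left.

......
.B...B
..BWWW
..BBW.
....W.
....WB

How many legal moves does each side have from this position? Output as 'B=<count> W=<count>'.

Answer: B=4 W=7

Derivation:
-- B to move --
(1,2): no bracket -> illegal
(1,3): flips 1 -> legal
(1,4): flips 1 -> legal
(3,5): flips 2 -> legal
(4,3): no bracket -> illegal
(4,5): no bracket -> illegal
(5,3): flips 1 -> legal
B mobility = 4
-- W to move --
(0,0): flips 3 -> legal
(0,1): no bracket -> illegal
(0,2): no bracket -> illegal
(0,4): no bracket -> illegal
(0,5): flips 1 -> legal
(1,0): no bracket -> illegal
(1,2): no bracket -> illegal
(1,3): no bracket -> illegal
(1,4): no bracket -> illegal
(2,0): no bracket -> illegal
(2,1): flips 1 -> legal
(3,1): flips 2 -> legal
(4,1): flips 1 -> legal
(4,2): flips 1 -> legal
(4,3): flips 1 -> legal
(4,5): no bracket -> illegal
W mobility = 7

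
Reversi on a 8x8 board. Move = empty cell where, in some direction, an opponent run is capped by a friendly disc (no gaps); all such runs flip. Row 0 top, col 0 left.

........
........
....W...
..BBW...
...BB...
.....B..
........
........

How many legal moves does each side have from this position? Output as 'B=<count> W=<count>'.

-- B to move --
(1,3): no bracket -> illegal
(1,4): flips 2 -> legal
(1,5): flips 1 -> legal
(2,3): no bracket -> illegal
(2,5): flips 1 -> legal
(3,5): flips 1 -> legal
(4,5): no bracket -> illegal
B mobility = 4
-- W to move --
(2,1): no bracket -> illegal
(2,2): no bracket -> illegal
(2,3): no bracket -> illegal
(3,1): flips 2 -> legal
(3,5): no bracket -> illegal
(4,1): no bracket -> illegal
(4,2): flips 1 -> legal
(4,5): no bracket -> illegal
(4,6): no bracket -> illegal
(5,2): flips 1 -> legal
(5,3): no bracket -> illegal
(5,4): flips 1 -> legal
(5,6): no bracket -> illegal
(6,4): no bracket -> illegal
(6,5): no bracket -> illegal
(6,6): no bracket -> illegal
W mobility = 4

Answer: B=4 W=4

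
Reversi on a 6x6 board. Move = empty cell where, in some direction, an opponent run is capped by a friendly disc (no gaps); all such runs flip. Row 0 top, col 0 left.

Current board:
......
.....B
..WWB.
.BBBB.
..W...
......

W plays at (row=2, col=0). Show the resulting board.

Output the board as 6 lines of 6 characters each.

Answer: ......
.....B
W.WWB.
.WBBB.
..W...
......

Derivation:
Place W at (2,0); scan 8 dirs for brackets.
Dir NW: edge -> no flip
Dir N: first cell '.' (not opp) -> no flip
Dir NE: first cell '.' (not opp) -> no flip
Dir W: edge -> no flip
Dir E: first cell '.' (not opp) -> no flip
Dir SW: edge -> no flip
Dir S: first cell '.' (not opp) -> no flip
Dir SE: opp run (3,1) capped by W -> flip
All flips: (3,1)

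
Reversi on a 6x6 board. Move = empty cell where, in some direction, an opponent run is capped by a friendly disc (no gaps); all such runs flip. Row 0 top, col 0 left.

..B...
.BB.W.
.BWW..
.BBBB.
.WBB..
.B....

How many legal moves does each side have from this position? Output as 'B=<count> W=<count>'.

-- B to move --
(0,3): no bracket -> illegal
(0,4): no bracket -> illegal
(0,5): flips 2 -> legal
(1,3): flips 2 -> legal
(1,5): no bracket -> illegal
(2,4): flips 2 -> legal
(2,5): no bracket -> illegal
(3,0): no bracket -> illegal
(4,0): flips 1 -> legal
(5,0): flips 1 -> legal
(5,2): no bracket -> illegal
B mobility = 5
-- W to move --
(0,0): flips 1 -> legal
(0,1): flips 4 -> legal
(0,3): no bracket -> illegal
(1,0): no bracket -> illegal
(1,3): no bracket -> illegal
(2,0): flips 1 -> legal
(2,4): no bracket -> illegal
(2,5): no bracket -> illegal
(3,0): no bracket -> illegal
(3,5): no bracket -> illegal
(4,0): flips 1 -> legal
(4,4): flips 3 -> legal
(4,5): flips 1 -> legal
(5,0): no bracket -> illegal
(5,2): flips 2 -> legal
(5,3): flips 2 -> legal
(5,4): no bracket -> illegal
W mobility = 8

Answer: B=5 W=8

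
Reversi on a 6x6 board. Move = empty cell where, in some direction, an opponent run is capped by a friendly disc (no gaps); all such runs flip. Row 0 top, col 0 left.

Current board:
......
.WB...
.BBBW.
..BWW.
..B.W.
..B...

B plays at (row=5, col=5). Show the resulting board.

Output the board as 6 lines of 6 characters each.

Place B at (5,5); scan 8 dirs for brackets.
Dir NW: opp run (4,4) (3,3) capped by B -> flip
Dir N: first cell '.' (not opp) -> no flip
Dir NE: edge -> no flip
Dir W: first cell '.' (not opp) -> no flip
Dir E: edge -> no flip
Dir SW: edge -> no flip
Dir S: edge -> no flip
Dir SE: edge -> no flip
All flips: (3,3) (4,4)

Answer: ......
.WB...
.BBBW.
..BBW.
..B.B.
..B..B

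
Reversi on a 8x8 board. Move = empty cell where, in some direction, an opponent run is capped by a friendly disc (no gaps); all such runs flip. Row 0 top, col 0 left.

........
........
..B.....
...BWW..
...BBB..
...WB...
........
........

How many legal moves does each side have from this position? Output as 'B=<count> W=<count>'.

-- B to move --
(2,3): flips 1 -> legal
(2,4): flips 1 -> legal
(2,5): flips 2 -> legal
(2,6): flips 1 -> legal
(3,6): flips 2 -> legal
(4,2): no bracket -> illegal
(4,6): no bracket -> illegal
(5,2): flips 1 -> legal
(6,2): flips 1 -> legal
(6,3): flips 1 -> legal
(6,4): no bracket -> illegal
B mobility = 8
-- W to move --
(1,1): no bracket -> illegal
(1,2): no bracket -> illegal
(1,3): no bracket -> illegal
(2,1): no bracket -> illegal
(2,3): flips 2 -> legal
(2,4): no bracket -> illegal
(3,1): no bracket -> illegal
(3,2): flips 1 -> legal
(3,6): no bracket -> illegal
(4,2): no bracket -> illegal
(4,6): no bracket -> illegal
(5,2): flips 1 -> legal
(5,5): flips 2 -> legal
(5,6): flips 1 -> legal
(6,3): no bracket -> illegal
(6,4): flips 2 -> legal
(6,5): no bracket -> illegal
W mobility = 6

Answer: B=8 W=6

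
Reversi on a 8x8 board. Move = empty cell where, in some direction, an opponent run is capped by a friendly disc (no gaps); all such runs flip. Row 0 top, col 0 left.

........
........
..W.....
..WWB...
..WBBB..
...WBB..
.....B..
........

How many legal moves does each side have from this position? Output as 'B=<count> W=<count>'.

-- B to move --
(1,1): flips 2 -> legal
(1,2): no bracket -> illegal
(1,3): no bracket -> illegal
(2,1): flips 1 -> legal
(2,3): flips 1 -> legal
(2,4): no bracket -> illegal
(3,1): flips 2 -> legal
(4,1): flips 1 -> legal
(5,1): no bracket -> illegal
(5,2): flips 1 -> legal
(6,2): flips 1 -> legal
(6,3): flips 1 -> legal
(6,4): no bracket -> illegal
B mobility = 8
-- W to move --
(2,3): no bracket -> illegal
(2,4): no bracket -> illegal
(2,5): no bracket -> illegal
(3,5): flips 2 -> legal
(3,6): no bracket -> illegal
(4,6): flips 3 -> legal
(5,2): no bracket -> illegal
(5,6): flips 2 -> legal
(6,3): no bracket -> illegal
(6,4): no bracket -> illegal
(6,6): flips 2 -> legal
(7,4): no bracket -> illegal
(7,5): no bracket -> illegal
(7,6): flips 3 -> legal
W mobility = 5

Answer: B=8 W=5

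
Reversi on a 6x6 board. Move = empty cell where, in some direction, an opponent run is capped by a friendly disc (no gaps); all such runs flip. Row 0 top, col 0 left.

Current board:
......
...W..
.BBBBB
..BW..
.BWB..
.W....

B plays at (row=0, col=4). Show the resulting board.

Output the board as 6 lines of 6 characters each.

Answer: ....B.
...B..
.BBBBB
..BW..
.BWB..
.W....

Derivation:
Place B at (0,4); scan 8 dirs for brackets.
Dir NW: edge -> no flip
Dir N: edge -> no flip
Dir NE: edge -> no flip
Dir W: first cell '.' (not opp) -> no flip
Dir E: first cell '.' (not opp) -> no flip
Dir SW: opp run (1,3) capped by B -> flip
Dir S: first cell '.' (not opp) -> no flip
Dir SE: first cell '.' (not opp) -> no flip
All flips: (1,3)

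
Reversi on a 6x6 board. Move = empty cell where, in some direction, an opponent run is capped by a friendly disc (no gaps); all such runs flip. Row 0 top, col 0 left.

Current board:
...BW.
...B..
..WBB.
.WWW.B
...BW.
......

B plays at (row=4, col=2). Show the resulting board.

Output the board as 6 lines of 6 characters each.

Answer: ...BW.
...B..
..WBB.
.WWB.B
..BBW.
......

Derivation:
Place B at (4,2); scan 8 dirs for brackets.
Dir NW: opp run (3,1), next='.' -> no flip
Dir N: opp run (3,2) (2,2), next='.' -> no flip
Dir NE: opp run (3,3) capped by B -> flip
Dir W: first cell '.' (not opp) -> no flip
Dir E: first cell 'B' (not opp) -> no flip
Dir SW: first cell '.' (not opp) -> no flip
Dir S: first cell '.' (not opp) -> no flip
Dir SE: first cell '.' (not opp) -> no flip
All flips: (3,3)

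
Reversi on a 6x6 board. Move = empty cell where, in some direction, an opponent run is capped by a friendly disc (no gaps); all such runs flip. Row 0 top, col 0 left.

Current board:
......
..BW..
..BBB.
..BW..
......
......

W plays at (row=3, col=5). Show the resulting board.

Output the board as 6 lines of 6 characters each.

Place W at (3,5); scan 8 dirs for brackets.
Dir NW: opp run (2,4) capped by W -> flip
Dir N: first cell '.' (not opp) -> no flip
Dir NE: edge -> no flip
Dir W: first cell '.' (not opp) -> no flip
Dir E: edge -> no flip
Dir SW: first cell '.' (not opp) -> no flip
Dir S: first cell '.' (not opp) -> no flip
Dir SE: edge -> no flip
All flips: (2,4)

Answer: ......
..BW..
..BBW.
..BW.W
......
......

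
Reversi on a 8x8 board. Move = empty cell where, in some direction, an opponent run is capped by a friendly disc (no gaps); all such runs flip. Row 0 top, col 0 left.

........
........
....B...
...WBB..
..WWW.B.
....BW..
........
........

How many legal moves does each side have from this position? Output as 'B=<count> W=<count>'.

Answer: B=6 W=9

Derivation:
-- B to move --
(2,2): no bracket -> illegal
(2,3): no bracket -> illegal
(3,1): no bracket -> illegal
(3,2): flips 2 -> legal
(4,1): no bracket -> illegal
(4,5): no bracket -> illegal
(5,1): flips 2 -> legal
(5,2): flips 1 -> legal
(5,3): flips 1 -> legal
(5,6): flips 1 -> legal
(6,4): flips 1 -> legal
(6,5): no bracket -> illegal
(6,6): no bracket -> illegal
B mobility = 6
-- W to move --
(1,3): no bracket -> illegal
(1,4): flips 2 -> legal
(1,5): flips 1 -> legal
(2,3): no bracket -> illegal
(2,5): flips 1 -> legal
(2,6): flips 1 -> legal
(3,6): flips 2 -> legal
(3,7): flips 1 -> legal
(4,5): no bracket -> illegal
(4,7): no bracket -> illegal
(5,3): flips 1 -> legal
(5,6): no bracket -> illegal
(5,7): no bracket -> illegal
(6,3): no bracket -> illegal
(6,4): flips 1 -> legal
(6,5): flips 1 -> legal
W mobility = 9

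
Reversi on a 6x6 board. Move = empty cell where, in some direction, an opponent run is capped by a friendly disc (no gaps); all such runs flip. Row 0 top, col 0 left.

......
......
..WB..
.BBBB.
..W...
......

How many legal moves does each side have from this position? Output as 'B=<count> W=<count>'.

Answer: B=7 W=4

Derivation:
-- B to move --
(1,1): flips 1 -> legal
(1,2): flips 1 -> legal
(1,3): flips 1 -> legal
(2,1): flips 1 -> legal
(4,1): no bracket -> illegal
(4,3): no bracket -> illegal
(5,1): flips 1 -> legal
(5,2): flips 1 -> legal
(5,3): flips 1 -> legal
B mobility = 7
-- W to move --
(1,2): no bracket -> illegal
(1,3): no bracket -> illegal
(1,4): no bracket -> illegal
(2,0): flips 1 -> legal
(2,1): no bracket -> illegal
(2,4): flips 2 -> legal
(2,5): no bracket -> illegal
(3,0): no bracket -> illegal
(3,5): no bracket -> illegal
(4,0): flips 1 -> legal
(4,1): no bracket -> illegal
(4,3): no bracket -> illegal
(4,4): flips 1 -> legal
(4,5): no bracket -> illegal
W mobility = 4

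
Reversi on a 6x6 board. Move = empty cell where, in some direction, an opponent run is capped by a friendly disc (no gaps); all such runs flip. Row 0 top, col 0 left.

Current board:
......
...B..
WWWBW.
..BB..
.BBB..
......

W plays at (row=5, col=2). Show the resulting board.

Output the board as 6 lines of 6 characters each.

Answer: ......
...B..
WWWBW.
..WB..
.BWB..
..W...

Derivation:
Place W at (5,2); scan 8 dirs for brackets.
Dir NW: opp run (4,1), next='.' -> no flip
Dir N: opp run (4,2) (3,2) capped by W -> flip
Dir NE: opp run (4,3), next='.' -> no flip
Dir W: first cell '.' (not opp) -> no flip
Dir E: first cell '.' (not opp) -> no flip
Dir SW: edge -> no flip
Dir S: edge -> no flip
Dir SE: edge -> no flip
All flips: (3,2) (4,2)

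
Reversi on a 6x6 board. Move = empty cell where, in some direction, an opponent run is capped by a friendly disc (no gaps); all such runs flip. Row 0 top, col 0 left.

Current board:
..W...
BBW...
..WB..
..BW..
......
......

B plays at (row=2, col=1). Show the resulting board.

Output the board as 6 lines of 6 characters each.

Place B at (2,1); scan 8 dirs for brackets.
Dir NW: first cell 'B' (not opp) -> no flip
Dir N: first cell 'B' (not opp) -> no flip
Dir NE: opp run (1,2), next='.' -> no flip
Dir W: first cell '.' (not opp) -> no flip
Dir E: opp run (2,2) capped by B -> flip
Dir SW: first cell '.' (not opp) -> no flip
Dir S: first cell '.' (not opp) -> no flip
Dir SE: first cell 'B' (not opp) -> no flip
All flips: (2,2)

Answer: ..W...
BBW...
.BBB..
..BW..
......
......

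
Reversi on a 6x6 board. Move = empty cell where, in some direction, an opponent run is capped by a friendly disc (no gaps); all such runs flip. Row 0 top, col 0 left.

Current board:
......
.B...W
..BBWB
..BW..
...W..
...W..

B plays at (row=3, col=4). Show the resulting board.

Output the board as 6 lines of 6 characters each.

Place B at (3,4); scan 8 dirs for brackets.
Dir NW: first cell 'B' (not opp) -> no flip
Dir N: opp run (2,4), next='.' -> no flip
Dir NE: first cell 'B' (not opp) -> no flip
Dir W: opp run (3,3) capped by B -> flip
Dir E: first cell '.' (not opp) -> no flip
Dir SW: opp run (4,3), next='.' -> no flip
Dir S: first cell '.' (not opp) -> no flip
Dir SE: first cell '.' (not opp) -> no flip
All flips: (3,3)

Answer: ......
.B...W
..BBWB
..BBB.
...W..
...W..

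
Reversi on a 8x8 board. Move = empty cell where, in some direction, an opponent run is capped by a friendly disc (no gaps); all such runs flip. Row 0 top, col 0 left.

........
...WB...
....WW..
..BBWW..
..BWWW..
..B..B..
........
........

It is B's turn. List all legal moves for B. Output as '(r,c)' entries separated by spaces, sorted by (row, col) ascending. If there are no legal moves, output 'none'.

Answer: (1,2) (1,5) (1,6) (3,6) (4,6) (5,3) (5,4)

Derivation:
(0,2): no bracket -> illegal
(0,3): no bracket -> illegal
(0,4): no bracket -> illegal
(1,2): flips 1 -> legal
(1,5): flips 4 -> legal
(1,6): flips 3 -> legal
(2,2): no bracket -> illegal
(2,3): no bracket -> illegal
(2,6): no bracket -> illegal
(3,6): flips 3 -> legal
(4,6): flips 3 -> legal
(5,3): flips 1 -> legal
(5,4): flips 4 -> legal
(5,6): no bracket -> illegal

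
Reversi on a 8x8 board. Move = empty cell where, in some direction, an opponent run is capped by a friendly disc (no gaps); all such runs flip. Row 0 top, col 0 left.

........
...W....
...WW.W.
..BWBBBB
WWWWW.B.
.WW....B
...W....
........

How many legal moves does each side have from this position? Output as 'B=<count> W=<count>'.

-- B to move --
(0,2): flips 2 -> legal
(0,3): no bracket -> illegal
(0,4): no bracket -> illegal
(1,2): flips 1 -> legal
(1,4): flips 2 -> legal
(1,5): flips 1 -> legal
(1,6): flips 1 -> legal
(1,7): flips 1 -> legal
(2,2): no bracket -> illegal
(2,5): no bracket -> illegal
(2,7): no bracket -> illegal
(3,0): no bracket -> illegal
(3,1): no bracket -> illegal
(4,5): no bracket -> illegal
(5,0): flips 1 -> legal
(5,3): flips 1 -> legal
(5,4): flips 2 -> legal
(5,5): no bracket -> illegal
(6,0): no bracket -> illegal
(6,1): flips 2 -> legal
(6,2): flips 2 -> legal
(6,4): no bracket -> illegal
(7,2): no bracket -> illegal
(7,3): no bracket -> illegal
(7,4): no bracket -> illegal
B mobility = 11
-- W to move --
(2,1): flips 1 -> legal
(2,2): flips 1 -> legal
(2,5): flips 1 -> legal
(2,7): no bracket -> illegal
(3,1): flips 1 -> legal
(4,5): flips 1 -> legal
(4,7): no bracket -> illegal
(5,5): no bracket -> illegal
(5,6): flips 2 -> legal
(6,6): no bracket -> illegal
(6,7): no bracket -> illegal
W mobility = 6

Answer: B=11 W=6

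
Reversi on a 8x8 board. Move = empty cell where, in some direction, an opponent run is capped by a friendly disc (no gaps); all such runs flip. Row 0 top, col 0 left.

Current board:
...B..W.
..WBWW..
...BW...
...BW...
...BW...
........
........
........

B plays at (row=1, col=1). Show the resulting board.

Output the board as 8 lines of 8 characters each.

Answer: ...B..W.
.BBBWW..
...BW...
...BW...
...BW...
........
........
........

Derivation:
Place B at (1,1); scan 8 dirs for brackets.
Dir NW: first cell '.' (not opp) -> no flip
Dir N: first cell '.' (not opp) -> no flip
Dir NE: first cell '.' (not opp) -> no flip
Dir W: first cell '.' (not opp) -> no flip
Dir E: opp run (1,2) capped by B -> flip
Dir SW: first cell '.' (not opp) -> no flip
Dir S: first cell '.' (not opp) -> no flip
Dir SE: first cell '.' (not opp) -> no flip
All flips: (1,2)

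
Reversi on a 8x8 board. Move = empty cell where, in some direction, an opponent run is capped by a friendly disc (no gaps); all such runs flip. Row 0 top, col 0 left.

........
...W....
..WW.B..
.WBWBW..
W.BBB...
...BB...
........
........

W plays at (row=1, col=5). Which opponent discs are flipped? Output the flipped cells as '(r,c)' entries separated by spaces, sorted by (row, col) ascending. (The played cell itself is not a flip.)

Answer: (2,5)

Derivation:
Dir NW: first cell '.' (not opp) -> no flip
Dir N: first cell '.' (not opp) -> no flip
Dir NE: first cell '.' (not opp) -> no flip
Dir W: first cell '.' (not opp) -> no flip
Dir E: first cell '.' (not opp) -> no flip
Dir SW: first cell '.' (not opp) -> no flip
Dir S: opp run (2,5) capped by W -> flip
Dir SE: first cell '.' (not opp) -> no flip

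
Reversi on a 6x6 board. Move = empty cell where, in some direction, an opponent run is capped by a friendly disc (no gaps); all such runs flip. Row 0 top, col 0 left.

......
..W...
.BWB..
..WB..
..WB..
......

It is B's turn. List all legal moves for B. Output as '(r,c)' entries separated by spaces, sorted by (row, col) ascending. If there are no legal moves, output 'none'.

Answer: (0,1) (0,3) (1,1) (3,1) (4,1) (5,1)

Derivation:
(0,1): flips 1 -> legal
(0,2): no bracket -> illegal
(0,3): flips 1 -> legal
(1,1): flips 1 -> legal
(1,3): no bracket -> illegal
(3,1): flips 1 -> legal
(4,1): flips 2 -> legal
(5,1): flips 1 -> legal
(5,2): no bracket -> illegal
(5,3): no bracket -> illegal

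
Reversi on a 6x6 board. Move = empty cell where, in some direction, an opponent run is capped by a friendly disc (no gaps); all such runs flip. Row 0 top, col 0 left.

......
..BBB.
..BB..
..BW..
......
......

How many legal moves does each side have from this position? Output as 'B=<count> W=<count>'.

Answer: B=3 W=3

Derivation:
-- B to move --
(2,4): no bracket -> illegal
(3,4): flips 1 -> legal
(4,2): no bracket -> illegal
(4,3): flips 1 -> legal
(4,4): flips 1 -> legal
B mobility = 3
-- W to move --
(0,1): no bracket -> illegal
(0,2): no bracket -> illegal
(0,3): flips 2 -> legal
(0,4): no bracket -> illegal
(0,5): no bracket -> illegal
(1,1): flips 1 -> legal
(1,5): no bracket -> illegal
(2,1): no bracket -> illegal
(2,4): no bracket -> illegal
(2,5): no bracket -> illegal
(3,1): flips 1 -> legal
(3,4): no bracket -> illegal
(4,1): no bracket -> illegal
(4,2): no bracket -> illegal
(4,3): no bracket -> illegal
W mobility = 3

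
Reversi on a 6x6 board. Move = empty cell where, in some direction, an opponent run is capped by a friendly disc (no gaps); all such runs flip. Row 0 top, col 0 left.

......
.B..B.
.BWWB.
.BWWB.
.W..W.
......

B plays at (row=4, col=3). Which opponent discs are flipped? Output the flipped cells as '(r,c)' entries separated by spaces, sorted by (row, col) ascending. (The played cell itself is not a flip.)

Dir NW: opp run (3,2) capped by B -> flip
Dir N: opp run (3,3) (2,3), next='.' -> no flip
Dir NE: first cell 'B' (not opp) -> no flip
Dir W: first cell '.' (not opp) -> no flip
Dir E: opp run (4,4), next='.' -> no flip
Dir SW: first cell '.' (not opp) -> no flip
Dir S: first cell '.' (not opp) -> no flip
Dir SE: first cell '.' (not opp) -> no flip

Answer: (3,2)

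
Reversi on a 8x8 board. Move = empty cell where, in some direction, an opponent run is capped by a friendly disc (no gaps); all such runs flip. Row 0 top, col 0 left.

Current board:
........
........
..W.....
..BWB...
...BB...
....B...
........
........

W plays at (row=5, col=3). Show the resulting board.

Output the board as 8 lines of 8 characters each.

Answer: ........
........
..W.....
..BWB...
...WB...
...WB...
........
........

Derivation:
Place W at (5,3); scan 8 dirs for brackets.
Dir NW: first cell '.' (not opp) -> no flip
Dir N: opp run (4,3) capped by W -> flip
Dir NE: opp run (4,4), next='.' -> no flip
Dir W: first cell '.' (not opp) -> no flip
Dir E: opp run (5,4), next='.' -> no flip
Dir SW: first cell '.' (not opp) -> no flip
Dir S: first cell '.' (not opp) -> no flip
Dir SE: first cell '.' (not opp) -> no flip
All flips: (4,3)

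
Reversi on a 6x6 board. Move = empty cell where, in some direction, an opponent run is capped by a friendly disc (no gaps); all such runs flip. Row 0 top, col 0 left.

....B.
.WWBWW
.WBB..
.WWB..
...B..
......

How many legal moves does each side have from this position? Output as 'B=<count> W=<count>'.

-- B to move --
(0,0): flips 1 -> legal
(0,1): flips 1 -> legal
(0,2): flips 1 -> legal
(0,3): no bracket -> illegal
(0,5): flips 1 -> legal
(1,0): flips 4 -> legal
(2,0): flips 1 -> legal
(2,4): flips 1 -> legal
(2,5): no bracket -> illegal
(3,0): flips 2 -> legal
(4,0): flips 1 -> legal
(4,1): flips 1 -> legal
(4,2): flips 1 -> legal
B mobility = 11
-- W to move --
(0,2): no bracket -> illegal
(0,3): no bracket -> illegal
(0,5): no bracket -> illegal
(2,4): flips 2 -> legal
(3,4): flips 2 -> legal
(4,2): no bracket -> illegal
(4,4): flips 2 -> legal
(5,2): no bracket -> illegal
(5,3): no bracket -> illegal
(5,4): flips 1 -> legal
W mobility = 4

Answer: B=11 W=4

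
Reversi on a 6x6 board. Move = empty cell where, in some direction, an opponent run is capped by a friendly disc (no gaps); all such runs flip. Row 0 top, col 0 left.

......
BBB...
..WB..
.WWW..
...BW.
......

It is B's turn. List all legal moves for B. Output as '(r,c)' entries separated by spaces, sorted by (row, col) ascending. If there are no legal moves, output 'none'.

Answer: (2,1) (4,1) (4,2) (4,5) (5,5)

Derivation:
(1,3): no bracket -> illegal
(2,0): no bracket -> illegal
(2,1): flips 2 -> legal
(2,4): no bracket -> illegal
(3,0): no bracket -> illegal
(3,4): no bracket -> illegal
(3,5): no bracket -> illegal
(4,0): no bracket -> illegal
(4,1): flips 1 -> legal
(4,2): flips 2 -> legal
(4,5): flips 1 -> legal
(5,3): no bracket -> illegal
(5,4): no bracket -> illegal
(5,5): flips 3 -> legal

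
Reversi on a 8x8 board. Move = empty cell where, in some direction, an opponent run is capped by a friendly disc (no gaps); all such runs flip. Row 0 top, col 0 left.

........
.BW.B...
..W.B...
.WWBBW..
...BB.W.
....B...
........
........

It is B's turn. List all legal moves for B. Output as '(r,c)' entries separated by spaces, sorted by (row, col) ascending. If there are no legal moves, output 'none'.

(0,1): no bracket -> illegal
(0,2): no bracket -> illegal
(0,3): no bracket -> illegal
(1,3): flips 1 -> legal
(2,0): no bracket -> illegal
(2,1): flips 1 -> legal
(2,3): no bracket -> illegal
(2,5): no bracket -> illegal
(2,6): flips 1 -> legal
(3,0): flips 2 -> legal
(3,6): flips 1 -> legal
(3,7): no bracket -> illegal
(4,0): no bracket -> illegal
(4,1): no bracket -> illegal
(4,2): no bracket -> illegal
(4,5): no bracket -> illegal
(4,7): no bracket -> illegal
(5,5): no bracket -> illegal
(5,6): no bracket -> illegal
(5,7): flips 2 -> legal

Answer: (1,3) (2,1) (2,6) (3,0) (3,6) (5,7)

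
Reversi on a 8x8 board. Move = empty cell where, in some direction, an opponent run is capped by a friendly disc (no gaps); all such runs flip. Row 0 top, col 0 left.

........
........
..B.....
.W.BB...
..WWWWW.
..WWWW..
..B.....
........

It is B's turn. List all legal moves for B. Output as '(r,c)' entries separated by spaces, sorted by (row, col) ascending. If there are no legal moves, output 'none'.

Answer: (3,2) (3,5) (4,0) (5,1) (5,6) (6,1) (6,3) (6,4) (6,6)

Derivation:
(2,0): no bracket -> illegal
(2,1): no bracket -> illegal
(3,0): no bracket -> illegal
(3,2): flips 2 -> legal
(3,5): flips 2 -> legal
(3,6): no bracket -> illegal
(3,7): no bracket -> illegal
(4,0): flips 1 -> legal
(4,1): no bracket -> illegal
(4,7): no bracket -> illegal
(5,1): flips 1 -> legal
(5,6): flips 1 -> legal
(5,7): no bracket -> illegal
(6,1): flips 2 -> legal
(6,3): flips 2 -> legal
(6,4): flips 2 -> legal
(6,5): no bracket -> illegal
(6,6): flips 2 -> legal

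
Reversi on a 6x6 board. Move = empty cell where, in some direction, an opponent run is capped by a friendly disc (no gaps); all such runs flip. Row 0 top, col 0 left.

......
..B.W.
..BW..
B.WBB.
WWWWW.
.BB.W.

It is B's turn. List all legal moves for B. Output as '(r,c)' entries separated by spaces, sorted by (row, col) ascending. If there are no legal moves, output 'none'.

(0,3): no bracket -> illegal
(0,4): no bracket -> illegal
(0,5): no bracket -> illegal
(1,3): flips 1 -> legal
(1,5): no bracket -> illegal
(2,1): no bracket -> illegal
(2,4): flips 1 -> legal
(2,5): no bracket -> illegal
(3,1): flips 2 -> legal
(3,5): no bracket -> illegal
(4,5): no bracket -> illegal
(5,0): flips 1 -> legal
(5,3): flips 1 -> legal
(5,5): flips 1 -> legal

Answer: (1,3) (2,4) (3,1) (5,0) (5,3) (5,5)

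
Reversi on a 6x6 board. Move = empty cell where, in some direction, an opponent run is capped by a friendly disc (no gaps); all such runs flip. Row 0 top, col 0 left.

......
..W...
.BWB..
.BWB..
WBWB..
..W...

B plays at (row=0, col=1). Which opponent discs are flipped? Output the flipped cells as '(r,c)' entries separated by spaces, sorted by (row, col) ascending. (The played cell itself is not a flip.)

Dir NW: edge -> no flip
Dir N: edge -> no flip
Dir NE: edge -> no flip
Dir W: first cell '.' (not opp) -> no flip
Dir E: first cell '.' (not opp) -> no flip
Dir SW: first cell '.' (not opp) -> no flip
Dir S: first cell '.' (not opp) -> no flip
Dir SE: opp run (1,2) capped by B -> flip

Answer: (1,2)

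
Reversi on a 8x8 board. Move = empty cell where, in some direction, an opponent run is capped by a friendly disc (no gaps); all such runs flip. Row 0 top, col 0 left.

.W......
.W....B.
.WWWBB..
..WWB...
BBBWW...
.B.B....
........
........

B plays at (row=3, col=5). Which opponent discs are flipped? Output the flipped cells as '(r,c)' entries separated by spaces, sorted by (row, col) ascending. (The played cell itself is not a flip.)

Answer: (4,4)

Derivation:
Dir NW: first cell 'B' (not opp) -> no flip
Dir N: first cell 'B' (not opp) -> no flip
Dir NE: first cell '.' (not opp) -> no flip
Dir W: first cell 'B' (not opp) -> no flip
Dir E: first cell '.' (not opp) -> no flip
Dir SW: opp run (4,4) capped by B -> flip
Dir S: first cell '.' (not opp) -> no flip
Dir SE: first cell '.' (not opp) -> no flip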